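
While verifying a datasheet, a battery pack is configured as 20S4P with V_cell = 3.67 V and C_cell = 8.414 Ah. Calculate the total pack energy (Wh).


V_pack = 20 * 3.67 = 73.4 V
C_pack = 4 * 8.414 = 33.656 Ah
E = V_pack * C_pack = 73.4 * 33.656 = 2470 Wh

2470 Wh


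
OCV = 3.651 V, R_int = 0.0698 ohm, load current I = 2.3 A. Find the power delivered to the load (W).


Step 1: V_terminal = OCV - I*R = 3.651 - 2.3 * 0.0698 = 3.4905 V
Step 2: P_out = V_terminal * I = 3.4905 * 2.3 = 8.028 W

8.028 W


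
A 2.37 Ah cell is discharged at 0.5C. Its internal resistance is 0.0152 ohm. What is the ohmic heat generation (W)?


Step 1: I = C_rate * capacity = 0.5 * 2.37 = 1.185 A
Step 2: Q = I^2 * R = 1.185^2 * 0.0152 = 1.4042 * 0.0152 = 0.02134 W

0.02134 W


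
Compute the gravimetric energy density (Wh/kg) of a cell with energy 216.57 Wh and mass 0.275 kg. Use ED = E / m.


ED = E / m = 216.57 / 0.275 = 787.5 Wh/kg

787.5 Wh/kg


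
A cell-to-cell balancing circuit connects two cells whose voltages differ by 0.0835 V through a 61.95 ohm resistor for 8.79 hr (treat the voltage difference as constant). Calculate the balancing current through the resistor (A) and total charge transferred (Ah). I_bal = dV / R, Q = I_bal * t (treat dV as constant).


I_bal = dV / R = 0.0835 / 61.95 = 0.0013479 A
Q = I_bal * t = 0.0013479 * 8.79 = 0.01185 Ah

I=0.0013479 A, Q=0.01185 Ah


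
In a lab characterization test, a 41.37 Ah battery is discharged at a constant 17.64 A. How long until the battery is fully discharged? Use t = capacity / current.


Runtime = 41.37 Ah / 17.64 A = 2.345 hr

2.345 hr


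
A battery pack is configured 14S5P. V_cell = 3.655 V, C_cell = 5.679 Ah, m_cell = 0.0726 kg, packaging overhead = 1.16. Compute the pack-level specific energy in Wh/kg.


Step 1: V_pack = 14 * 3.655 = 51.17 V
Step 2: C_pack = 5 * 5.679 = 28.395 Ah
Step 3: E_pack = V_pack * C_pack = 51.17 * 28.395 = 1453 Wh
Step 4: m_pack = 14 * 5 * 0.0726 * 1.16 = 5.8951 kg
Step 5: ED = E_pack / m_pack = 1453 / 5.8951 = 246.5 Wh/kg

246.5 Wh/kg


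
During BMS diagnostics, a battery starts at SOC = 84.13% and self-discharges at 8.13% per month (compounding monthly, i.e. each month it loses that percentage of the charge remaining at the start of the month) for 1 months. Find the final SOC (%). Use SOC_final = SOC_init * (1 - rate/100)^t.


decay = (1 - 8.13/100)^1 = 0.9187
SOC_final = 84.13 * 0.9187 = 77.29%

77.29%


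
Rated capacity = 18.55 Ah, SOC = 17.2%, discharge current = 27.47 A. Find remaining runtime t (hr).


Step 1: remaining = SOC/100 * C_total = 17.2/100 * 18.55 = 3.1906 Ah
Step 2: t = remaining / I = 3.1906 / 27.47 = 0.1161 hr

0.1161 hr


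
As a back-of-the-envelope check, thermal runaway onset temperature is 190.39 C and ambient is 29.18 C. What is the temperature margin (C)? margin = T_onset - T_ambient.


margin = T_onset - T_ambient = 190.39 - 29.18 = 161.21 C

161.21 C


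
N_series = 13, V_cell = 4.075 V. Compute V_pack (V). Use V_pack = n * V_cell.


Series voltages add: 13 * 4.075 V = 52.975 V

52.975 V


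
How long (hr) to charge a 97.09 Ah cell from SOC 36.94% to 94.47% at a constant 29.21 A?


Step 1: dSOC = 94.47% - 36.94% = 57.53%
Step 2: delta_Ah = 97.09 * 57.53 / 100 = 55.856 Ah
Step 3: t = 55.856 / 29.21 = 1.912 hr

1.912 hr


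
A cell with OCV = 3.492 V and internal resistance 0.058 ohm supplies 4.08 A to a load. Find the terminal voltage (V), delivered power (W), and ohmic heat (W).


Step 1: V_terminal = OCV - I*R = 3.492 - 4.08 * 0.058 = 3.2554 V
Step 2: P_out = V_terminal * I = 3.2554 * 4.08 = 13.28 W
Step 3: Q = I^2 * R = 4.08^2 * 0.058 = 0.9655 W

V=3.2554 V, P=13.28 W, Q=0.9655 W


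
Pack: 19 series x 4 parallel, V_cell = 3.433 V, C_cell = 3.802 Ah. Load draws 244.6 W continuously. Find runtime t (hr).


Step 1: E_pack = Ns * V_cell * Np * C_cell = 19 * 3.433 * 4 * 3.802 = 991.97 Wh
Step 2: t = E_pack / P = 991.97 / 244.6 = 4.055 hr

4.055 hr


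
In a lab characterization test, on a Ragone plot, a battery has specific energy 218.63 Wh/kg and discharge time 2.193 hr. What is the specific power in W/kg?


P_specific = E / t = 218.63 / 2.193 = 99.69 W/kg

99.69 W/kg


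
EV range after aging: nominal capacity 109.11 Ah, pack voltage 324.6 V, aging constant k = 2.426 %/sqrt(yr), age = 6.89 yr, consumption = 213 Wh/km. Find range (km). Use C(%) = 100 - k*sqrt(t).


Step 1: capacity retention = 100 - 2.426 * sqrt(6.89) = 100 - 2.426 * 2.6249 = 93.632%
Step 2: C_now = 109.11 * 93.632/100 = 102.16 Ah
Step 3: E_pack = V * C_now = 324.6 * 102.16 = 33161 Wh
Step 4: range = E_pack / consumption = 33161 / 213 = 155.7 km

155.7 km


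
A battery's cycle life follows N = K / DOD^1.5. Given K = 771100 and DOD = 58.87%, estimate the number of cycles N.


Step 1: DOD^1.5 = 58.87^1.5 = 451.69
Step 2: N = 771100 / 451.69 = 1707 cycles

1707 cycles


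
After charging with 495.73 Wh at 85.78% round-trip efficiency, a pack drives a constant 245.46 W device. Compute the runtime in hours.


Step 1: E_discharge = eta/100 * E_charge = 85.78/100 * 495.73 = 425.24 Wh
Step 2: t = E_discharge / P = 425.24 / 245.46 = 1.732 hr

1.732 hr


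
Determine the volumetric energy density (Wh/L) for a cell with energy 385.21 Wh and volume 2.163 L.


ED = E / V = 385.21 / 2.163 = 178.1 Wh/L

178.1 Wh/L


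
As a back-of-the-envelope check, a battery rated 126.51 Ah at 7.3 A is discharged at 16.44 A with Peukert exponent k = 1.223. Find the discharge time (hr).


Step 1: t_rated = C / I_rated = 126.51 / 7.3 = 17.33 hr
Step 2: ratio = 7.3 / 16.44 = 0.44404
Step 3: ratio^k = 0.44404^1.223 = 0.37051
Step 4: t = t_rated * ratio^k = 17.33 * 0.37051 = 6.421 hr

6.421 hr


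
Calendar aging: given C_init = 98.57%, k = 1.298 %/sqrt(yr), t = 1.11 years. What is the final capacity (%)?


sqrt(t) = sqrt(1.11) = 1.0536
C_final = 98.57 - 1.298 * 1.0536 = 97.20%

97.20%


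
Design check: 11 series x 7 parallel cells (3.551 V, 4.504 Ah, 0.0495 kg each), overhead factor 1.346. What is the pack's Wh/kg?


Step 1: V_pack = 11 * 3.551 = 39.061 V
Step 2: C_pack = 7 * 4.504 = 31.528 Ah
Step 3: E_pack = V_pack * C_pack = 39.061 * 31.528 = 1231.5 Wh
Step 4: m_pack = 11 * 7 * 0.0495 * 1.346 = 5.1303 kg
Step 5: ED = E_pack / m_pack = 1231.5 / 5.1303 = 240.0 Wh/kg

240.0 Wh/kg


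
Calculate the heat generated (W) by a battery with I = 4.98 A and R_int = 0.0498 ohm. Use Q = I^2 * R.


I^2 = 24.8
Q = 24.8 * 0.0498 = 1.235 W

1.235 W


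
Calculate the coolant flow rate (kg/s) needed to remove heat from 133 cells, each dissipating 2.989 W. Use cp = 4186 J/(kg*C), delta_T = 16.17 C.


Q_total = 133 * 2.989 = 397.54 W
m_dot = Q_total / (cp * dT) = 397.54 / (4186 * 16.17) = 0.005873 kg/s

0.005873 kg/s


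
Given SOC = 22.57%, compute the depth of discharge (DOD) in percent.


DOD = 100 - SOC = 100 - 22.57 = 77.43%

77.43%


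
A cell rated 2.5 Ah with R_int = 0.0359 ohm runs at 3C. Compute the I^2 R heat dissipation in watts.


Step 1: I = C_rate * capacity = 3 * 2.5 = 7.5 A
Step 2: Q = I^2 * R = 7.5^2 * 0.0359 = 56.25 * 0.0359 = 2.019 W

2.019 W


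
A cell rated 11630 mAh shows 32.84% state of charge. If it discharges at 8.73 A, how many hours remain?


Convert: C_total = 11630 mAh = 11.63 Ah
Step 1: remaining = SOC/100 * C_total = 32.84/100 * 11.63 = 3.8193 Ah
Step 2: t = remaining / I = 3.8193 / 8.73 = 0.4375 hr

0.4375 hr


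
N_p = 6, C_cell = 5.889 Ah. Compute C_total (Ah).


Parallel capacities add: 6 * 5.889 Ah = 35.334 Ah

35.334 Ah


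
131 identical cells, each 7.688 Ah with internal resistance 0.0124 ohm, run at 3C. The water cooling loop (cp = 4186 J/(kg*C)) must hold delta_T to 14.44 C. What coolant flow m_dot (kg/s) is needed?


Step 1: I = 3 * 7.688 = 23.064 A
Step 2: Q_cell = I^2 * R = 23.064^2 * 0.0124 = 6.5962 W
Step 3: Q_total = 131 * 6.5962 = 864.1 W
Step 4: m_dot = Q_total / (cp * dT) = 864.1 / (4186 * 14.44) = 0.01430 kg/s

0.01430 kg/s


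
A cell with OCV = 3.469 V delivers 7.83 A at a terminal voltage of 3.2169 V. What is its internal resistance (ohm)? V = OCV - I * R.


R = (OCV - V) / I = (3.469 - 3.2169) / 7.83 = 0.03220 ohm

0.03220 ohm


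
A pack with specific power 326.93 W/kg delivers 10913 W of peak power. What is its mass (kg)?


m = P / SP = 10913 / 326.93 = 33.38 kg

33.38 kg


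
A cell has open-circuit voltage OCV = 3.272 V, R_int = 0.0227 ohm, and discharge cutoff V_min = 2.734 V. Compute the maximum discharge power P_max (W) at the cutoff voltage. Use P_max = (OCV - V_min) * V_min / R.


P_max = (OCV - V_min) * V_min / R = (3.272 - 2.734) * 2.734 / 0.0227 = 0.538 * 2.734 / 0.0227 = 64.80 W

64.80 W


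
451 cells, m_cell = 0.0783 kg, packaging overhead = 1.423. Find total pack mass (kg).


Cell mass sum = 451 * 0.0783 = 35.313 kg
With overhead 1.423: m_pack = 35.313 * 1.423 = 50.25 kg

50.25 kg


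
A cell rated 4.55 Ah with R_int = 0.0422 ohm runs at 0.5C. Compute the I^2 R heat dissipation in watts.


Step 1: I = C_rate * capacity = 0.5 * 4.55 = 2.275 A
Step 2: Q = I^2 * R = 2.275^2 * 0.0422 = 5.1756 * 0.0422 = 0.2184 W

0.2184 W


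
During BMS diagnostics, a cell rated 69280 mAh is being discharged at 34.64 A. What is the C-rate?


Convert: capacity = 69280 mAh = 69.28 Ah
C_rate = I / capacity = 34.64 / 69.28 = 0.5C

0.5C


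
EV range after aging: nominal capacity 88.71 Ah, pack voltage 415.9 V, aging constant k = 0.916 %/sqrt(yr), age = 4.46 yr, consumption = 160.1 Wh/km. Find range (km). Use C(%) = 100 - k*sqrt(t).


Step 1: capacity retention = 100 - 0.916 * sqrt(4.46) = 100 - 0.916 * 2.1119 = 98.065%
Step 2: C_now = 88.71 * 98.065/100 = 86.993 Ah
Step 3: E_pack = V * C_now = 415.9 * 86.993 = 36180 Wh
Step 4: range = E_pack / consumption = 36180 / 160.1 = 226.0 km

226.0 km


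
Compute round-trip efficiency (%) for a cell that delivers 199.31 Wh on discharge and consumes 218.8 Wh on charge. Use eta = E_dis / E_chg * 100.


eta_e = E_dis / E_chg * 100 = 199.31 / 218.8 * 100 = 91.09%

91.09%


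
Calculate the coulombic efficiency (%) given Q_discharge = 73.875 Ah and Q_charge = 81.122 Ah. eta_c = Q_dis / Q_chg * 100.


Coulombic efficiency = 73.875/81.122 * 100% = 91.07%

91.07%


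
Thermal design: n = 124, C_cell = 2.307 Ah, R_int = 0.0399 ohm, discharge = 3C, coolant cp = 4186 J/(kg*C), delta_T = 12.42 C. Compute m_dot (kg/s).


Step 1: I = 3 * 2.307 = 6.921 A
Step 2: Q_cell = I^2 * R = 6.921^2 * 0.0399 = 1.9112 W
Step 3: Q_total = 124 * 1.9112 = 236.99 W
Step 4: m_dot = Q_total / (cp * dT) = 236.99 / (4186 * 12.42) = 0.004558 kg/s

0.004558 kg/s


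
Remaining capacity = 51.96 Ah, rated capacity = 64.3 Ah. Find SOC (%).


SOC = (remaining / total) * 100 = (51.96 / 64.3) * 100 = 80.81%

80.81%


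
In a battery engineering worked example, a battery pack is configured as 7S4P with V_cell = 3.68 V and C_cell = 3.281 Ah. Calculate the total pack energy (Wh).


V_pack = 7 * 3.68 = 25.76 V
C_pack = 4 * 3.281 = 13.124 Ah
E = V_pack * C_pack = 25.76 * 13.124 = 338.1 Wh

338.1 Wh


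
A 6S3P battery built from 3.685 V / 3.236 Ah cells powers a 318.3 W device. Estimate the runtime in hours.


Step 1: E_pack = Ns * V_cell * Np * C_cell = 6 * 3.685 * 3 * 3.236 = 214.64 Wh
Step 2: t = E_pack / P = 214.64 / 318.3 = 0.6743 hr

0.6743 hr


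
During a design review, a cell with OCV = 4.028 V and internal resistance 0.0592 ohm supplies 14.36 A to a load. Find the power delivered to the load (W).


Step 1: V_terminal = OCV - I*R = 4.028 - 14.36 * 0.0592 = 3.1779 V
Step 2: P_out = V_terminal * I = 3.1779 * 14.36 = 45.63 W

45.63 W


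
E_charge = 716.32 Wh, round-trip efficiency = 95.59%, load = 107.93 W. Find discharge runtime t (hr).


Step 1: E_discharge = eta/100 * E_charge = 95.59/100 * 716.32 = 684.73 Wh
Step 2: t = E_discharge / P = 684.73 / 107.93 = 6.344 hr

6.344 hr


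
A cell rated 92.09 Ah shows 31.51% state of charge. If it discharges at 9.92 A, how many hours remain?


Step 1: remaining = SOC/100 * C_total = 31.51/100 * 92.09 = 29.018 Ah
Step 2: t = remaining / I = 29.018 / 9.92 = 2.925 hr

2.925 hr


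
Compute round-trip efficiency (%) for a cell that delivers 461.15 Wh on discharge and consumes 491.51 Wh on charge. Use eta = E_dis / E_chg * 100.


eta_e = E_dis / E_chg * 100 = 461.15 / 491.51 * 100 = 93.82%

93.82%


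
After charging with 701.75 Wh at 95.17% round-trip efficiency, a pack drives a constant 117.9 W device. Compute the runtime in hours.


Step 1: E_discharge = eta/100 * E_charge = 95.17/100 * 701.75 = 667.86 Wh
Step 2: t = E_discharge / P = 667.86 / 117.9 = 5.665 hr

5.665 hr


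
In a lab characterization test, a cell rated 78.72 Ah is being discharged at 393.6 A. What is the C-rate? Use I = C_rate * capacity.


Rearranging: C_rate = 393.6 / 78.72 = 5C

5C


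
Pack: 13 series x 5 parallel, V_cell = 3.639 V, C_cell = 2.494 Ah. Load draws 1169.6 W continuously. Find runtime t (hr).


Step 1: E_pack = Ns * V_cell * Np * C_cell = 13 * 3.639 * 5 * 2.494 = 589.92 Wh
Step 2: t = E_pack / P = 589.92 / 1169.6 = 0.5044 hr

0.5044 hr


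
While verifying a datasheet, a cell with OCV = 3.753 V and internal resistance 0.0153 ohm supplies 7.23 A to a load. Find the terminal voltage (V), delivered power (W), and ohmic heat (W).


Step 1: V_terminal = OCV - I*R = 3.753 - 7.23 * 0.0153 = 3.6424 V
Step 2: P_out = V_terminal * I = 3.6424 * 7.23 = 26.33 W
Step 3: Q = I^2 * R = 7.23^2 * 0.0153 = 0.7998 W

V=3.6424 V, P=26.33 W, Q=0.7998 W


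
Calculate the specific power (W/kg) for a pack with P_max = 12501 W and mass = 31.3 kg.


Specific power = 12501 W / 31.3 kg = 399.4 W/kg

399.4 W/kg


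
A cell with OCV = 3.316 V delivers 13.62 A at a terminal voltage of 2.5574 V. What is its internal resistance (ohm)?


R = (OCV - V) / I = (3.316 - 2.5574) / 13.62 = 0.05570 ohm

0.05570 ohm


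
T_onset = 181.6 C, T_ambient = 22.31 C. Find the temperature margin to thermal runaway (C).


margin = T_onset - T_ambient = 181.6 - 22.31 = 159.29 C

159.29 C


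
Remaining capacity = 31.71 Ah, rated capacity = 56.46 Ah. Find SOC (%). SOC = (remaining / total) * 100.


SOC% = 31.71 / 56.46 * 100 = 56.16%

56.16%


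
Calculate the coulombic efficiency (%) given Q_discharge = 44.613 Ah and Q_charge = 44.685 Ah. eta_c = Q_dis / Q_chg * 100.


eta_c = Q_dis / Q_chg * 100 = 44.613 / 44.685 * 100 = 99.84%

99.84%


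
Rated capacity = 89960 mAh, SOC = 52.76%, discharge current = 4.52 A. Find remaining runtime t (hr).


Convert: C_total = 89960 mAh = 89.96 Ah
Step 1: remaining = SOC/100 * C_total = 52.76/100 * 89.96 = 47.463 Ah
Step 2: t = remaining / I = 47.463 / 4.52 = 10.50 hr

10.50 hr


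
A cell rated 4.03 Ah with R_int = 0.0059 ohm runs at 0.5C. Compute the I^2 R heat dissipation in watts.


Step 1: I = C_rate * capacity = 0.5 * 4.03 = 2.015 A
Step 2: Q = I^2 * R = 2.015^2 * 0.0059 = 4.0602 * 0.0059 = 0.02396 W

0.02396 W


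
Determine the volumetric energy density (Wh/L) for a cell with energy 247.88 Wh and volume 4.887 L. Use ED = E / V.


Volumetric ED = 247.88 Wh / 4.887 L = 50.72 Wh/L

50.72 Wh/L


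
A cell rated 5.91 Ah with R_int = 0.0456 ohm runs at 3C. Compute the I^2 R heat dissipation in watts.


Step 1: I = C_rate * capacity = 3 * 5.91 = 17.73 A
Step 2: Q = I^2 * R = 17.73^2 * 0.0456 = 314.35 * 0.0456 = 14.33 W

14.33 W


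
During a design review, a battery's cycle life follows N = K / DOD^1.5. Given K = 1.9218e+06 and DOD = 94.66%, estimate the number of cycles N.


Step 1: DOD^1.5 = 94.66^1.5 = 920.98
Step 2: N = 1.9218e+06 / 920.98 = 2087 cycles

2087 cycles


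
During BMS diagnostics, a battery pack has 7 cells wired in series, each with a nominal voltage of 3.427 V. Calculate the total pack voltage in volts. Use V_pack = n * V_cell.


V_pack = n * V_cell = 7 * 3.427 = 23.989 V

23.989 V


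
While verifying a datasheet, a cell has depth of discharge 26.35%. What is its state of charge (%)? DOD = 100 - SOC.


SOC = 100 - DOD = 100 - 26.35 = 73.65%

73.65%


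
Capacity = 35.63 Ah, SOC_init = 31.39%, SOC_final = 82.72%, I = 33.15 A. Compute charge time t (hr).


delta_Ah = 35.63 * (82.72 - 31.39) / 100 = 18.289 Ah
t = delta_Ah / I = 18.289 / 33.15 = 0.5517 hr

0.5517 hr


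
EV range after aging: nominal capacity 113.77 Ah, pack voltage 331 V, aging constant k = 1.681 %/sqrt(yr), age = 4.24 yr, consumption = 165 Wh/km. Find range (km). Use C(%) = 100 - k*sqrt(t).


Step 1: capacity retention = 100 - 1.681 * sqrt(4.24) = 100 - 1.681 * 2.0591 = 96.539%
Step 2: C_now = 113.77 * 96.539/100 = 109.83 Ah
Step 3: E_pack = V * C_now = 331 * 109.83 = 36354 Wh
Step 4: range = E_pack / consumption = 36354 / 165 = 220.3 km

220.3 km


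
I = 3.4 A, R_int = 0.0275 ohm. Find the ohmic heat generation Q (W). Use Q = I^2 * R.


Q = I^2 * R = 3.4^2 * 0.0275 = 0.3179 W

0.3179 W


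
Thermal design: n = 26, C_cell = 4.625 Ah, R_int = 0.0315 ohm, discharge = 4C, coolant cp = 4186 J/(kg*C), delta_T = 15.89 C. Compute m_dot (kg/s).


Step 1: I = 4 * 4.625 = 18.5 A
Step 2: Q_cell = I^2 * R = 18.5^2 * 0.0315 = 10.781 W
Step 3: Q_total = 26 * 10.781 = 280.31 W
Step 4: m_dot = Q_total / (cp * dT) = 280.31 / (4186 * 15.89) = 0.004214 kg/s

0.004214 kg/s


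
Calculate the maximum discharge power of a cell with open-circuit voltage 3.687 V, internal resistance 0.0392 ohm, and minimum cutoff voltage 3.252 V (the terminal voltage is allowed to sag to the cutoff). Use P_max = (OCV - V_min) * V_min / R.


dV = OCV - V_min = 0.435 V (so I_max = dV / R)
P_max = dV * V_min / R = 0.435 * 3.252 / 0.0392 = 36.09 W

36.09 W


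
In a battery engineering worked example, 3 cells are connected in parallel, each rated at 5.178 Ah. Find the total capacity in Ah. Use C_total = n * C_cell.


C_total = 3 * 5.178 = 15.534 Ah

15.534 Ah


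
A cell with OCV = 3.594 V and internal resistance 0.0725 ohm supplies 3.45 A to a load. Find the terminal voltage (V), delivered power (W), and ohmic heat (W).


Step 1: V_terminal = OCV - I*R = 3.594 - 3.45 * 0.0725 = 3.3439 V
Step 2: P_out = V_terminal * I = 3.3439 * 3.45 = 11.54 W
Step 3: Q = I^2 * R = 3.45^2 * 0.0725 = 0.8629 W

V=3.3439 V, P=11.54 W, Q=0.8629 W


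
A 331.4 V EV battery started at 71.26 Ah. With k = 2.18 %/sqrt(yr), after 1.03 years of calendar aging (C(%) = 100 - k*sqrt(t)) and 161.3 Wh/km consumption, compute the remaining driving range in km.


Step 1: capacity retention = 100 - 2.18 * sqrt(1.03) = 100 - 2.18 * 1.0149 = 97.788%
Step 2: C_now = 71.26 * 97.788/100 = 69.684 Ah
Step 3: E_pack = V * C_now = 331.4 * 69.684 = 23093 Wh
Step 4: range = E_pack / consumption = 23093 / 161.3 = 143.2 km

143.2 km


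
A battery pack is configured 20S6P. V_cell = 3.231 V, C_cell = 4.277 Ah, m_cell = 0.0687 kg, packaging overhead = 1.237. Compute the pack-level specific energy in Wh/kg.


Step 1: V_pack = 20 * 3.231 = 64.62 V
Step 2: C_pack = 6 * 4.277 = 25.662 Ah
Step 3: E_pack = V_pack * C_pack = 64.62 * 25.662 = 1658.3 Wh
Step 4: m_pack = 20 * 6 * 0.0687 * 1.237 = 10.198 kg
Step 5: ED = E_pack / m_pack = 1658.3 / 10.198 = 162.6 Wh/kg

162.6 Wh/kg


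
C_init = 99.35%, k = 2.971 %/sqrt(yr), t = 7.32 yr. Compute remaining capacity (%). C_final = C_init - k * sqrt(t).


Step 1: sqrt(7.32 yr) = 2.7055
Step 2: drop = 2.971 * 2.7055 = 8.038
Step 3: C_final = 99.35 - 8.038 = 91.31%

91.31%


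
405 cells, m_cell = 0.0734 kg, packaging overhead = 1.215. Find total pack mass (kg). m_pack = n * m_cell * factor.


Cell mass sum = 405 * 0.0734 = 29.727 kg
With overhead 1.215: m_pack = 29.727 * 1.215 = 36.12 kg

36.12 kg


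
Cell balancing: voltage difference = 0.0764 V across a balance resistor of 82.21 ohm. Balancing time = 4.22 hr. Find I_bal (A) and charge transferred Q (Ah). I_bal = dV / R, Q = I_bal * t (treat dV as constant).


I_bal = dV / R = 0.0764 / 82.21 = 9.2933e-04 A
Q = I_bal * t = 9.2933e-04 * 4.22 = 0.003922 Ah

I=9.2933e-04 A, Q=0.003922 Ah


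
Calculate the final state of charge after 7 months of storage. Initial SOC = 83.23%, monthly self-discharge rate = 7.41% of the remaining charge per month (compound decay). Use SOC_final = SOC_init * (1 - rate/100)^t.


decay = (1 - 7.41/100)^7 = 0.58338
SOC_final = 83.23 * 0.58338 = 48.55%

48.55%


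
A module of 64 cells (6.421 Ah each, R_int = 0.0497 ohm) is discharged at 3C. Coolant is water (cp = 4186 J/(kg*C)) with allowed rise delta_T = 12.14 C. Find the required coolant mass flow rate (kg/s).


Step 1: I = 3 * 6.421 = 19.263 A
Step 2: Q_cell = I^2 * R = 19.263^2 * 0.0497 = 18.442 W
Step 3: Q_total = 64 * 18.442 = 1180.3 W
Step 4: m_dot = Q_total / (cp * dT) = 1180.3 / (4186 * 12.14) = 0.02323 kg/s

0.02323 kg/s


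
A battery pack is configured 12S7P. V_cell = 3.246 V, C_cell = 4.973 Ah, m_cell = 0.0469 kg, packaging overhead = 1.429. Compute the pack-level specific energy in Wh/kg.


Step 1: V_pack = 12 * 3.246 = 38.952 V
Step 2: C_pack = 7 * 4.973 = 34.811 Ah
Step 3: E_pack = V_pack * C_pack = 38.952 * 34.811 = 1356 Wh
Step 4: m_pack = 12 * 7 * 0.0469 * 1.429 = 5.6297 kg
Step 5: ED = E_pack / m_pack = 1356 / 5.6297 = 240.9 Wh/kg

240.9 Wh/kg


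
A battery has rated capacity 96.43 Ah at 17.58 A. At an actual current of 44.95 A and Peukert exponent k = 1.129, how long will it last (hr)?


t_rated = C / I_rated = 96.43 / 17.58 = 5.4852 hr
(I_rated/I)^k = (0.3911)^1.129 = 0.34649
t = t_rated * (I_rated/I)^k = 5.4852 * 0.34649 = 1.901 hr

1.901 hr


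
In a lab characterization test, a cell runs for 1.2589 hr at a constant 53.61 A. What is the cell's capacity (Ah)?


C = I * t = 53.61 * 1.2589 = 67.49 Ah

67.49 Ah


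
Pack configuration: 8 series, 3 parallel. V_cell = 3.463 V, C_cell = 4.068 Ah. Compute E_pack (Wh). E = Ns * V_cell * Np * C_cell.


V_pack = 8 * 3.463 = 27.704 V
C_pack = 3 * 4.068 = 12.204 Ah
E = V_pack * C_pack = 27.704 * 12.204 = 338.1 Wh

338.1 Wh


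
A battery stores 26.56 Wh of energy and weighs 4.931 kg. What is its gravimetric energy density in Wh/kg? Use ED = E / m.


ED = E / m = 26.56 / 4.931 = 5.386 Wh/kg

5.386 Wh/kg


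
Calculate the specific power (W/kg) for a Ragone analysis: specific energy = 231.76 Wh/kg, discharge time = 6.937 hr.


Specific power = 231.76 Wh/kg / 6.937 hr = 33.41 W/kg

33.41 W/kg


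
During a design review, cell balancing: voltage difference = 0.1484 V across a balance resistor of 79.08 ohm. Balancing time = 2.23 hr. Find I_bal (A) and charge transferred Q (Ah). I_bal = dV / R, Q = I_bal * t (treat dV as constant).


First, Ohm's law: I_bal = 0.1484 V / 79.08 ohm = 0.0018766 A
Then Q = I * t = 0.0018766 A * 2.23 hr = 0.004185 Ah

I=0.0018766 A, Q=0.004185 Ah


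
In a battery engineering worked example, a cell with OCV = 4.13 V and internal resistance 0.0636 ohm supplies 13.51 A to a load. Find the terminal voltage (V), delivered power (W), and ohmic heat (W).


Step 1: V_terminal = OCV - I*R = 4.13 - 13.51 * 0.0636 = 3.2708 V
Step 2: P_out = V_terminal * I = 3.2708 * 13.51 = 44.19 W
Step 3: Q = I^2 * R = 13.51^2 * 0.0636 = 11.61 W

V=3.2708 V, P=44.19 W, Q=11.61 W


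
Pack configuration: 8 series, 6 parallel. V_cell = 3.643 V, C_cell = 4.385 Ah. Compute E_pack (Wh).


E = Ns * Vcell * Np * Ccell = 8 * 3.643 * 6 * 4.385 = 766.8 Wh

766.8 Wh


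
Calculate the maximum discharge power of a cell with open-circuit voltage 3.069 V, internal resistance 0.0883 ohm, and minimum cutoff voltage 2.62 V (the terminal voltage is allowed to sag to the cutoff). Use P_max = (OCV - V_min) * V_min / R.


dV = OCV - V_min = 0.449 V (so I_max = dV / R)
P_max = dV * V_min / R = 0.449 * 2.62 / 0.0883 = 13.32 W

13.32 W


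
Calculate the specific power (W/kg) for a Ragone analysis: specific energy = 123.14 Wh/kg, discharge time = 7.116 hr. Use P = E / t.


P_specific = E / t = 123.14 / 7.116 = 17.30 W/kg

17.30 W/kg


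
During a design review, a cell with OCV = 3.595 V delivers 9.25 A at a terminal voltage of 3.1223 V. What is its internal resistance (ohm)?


R = (OCV - V) / I = (3.595 - 3.1223) / 9.25 = 0.05110 ohm

0.05110 ohm


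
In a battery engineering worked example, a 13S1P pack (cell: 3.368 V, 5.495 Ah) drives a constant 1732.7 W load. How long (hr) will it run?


Step 1: E_pack = Ns * V_cell * Np * C_cell = 13 * 3.368 * 1 * 5.495 = 240.59 Wh
Step 2: t = E_pack / P = 240.59 / 1732.7 = 0.1389 hr

0.1389 hr


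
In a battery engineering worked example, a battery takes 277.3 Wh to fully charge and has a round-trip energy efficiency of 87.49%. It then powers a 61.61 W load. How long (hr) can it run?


Step 1: E_discharge = eta/100 * E_charge = 87.49/100 * 277.3 = 242.61 Wh
Step 2: t = E_discharge / P = 242.61 / 61.61 = 3.938 hr

3.938 hr


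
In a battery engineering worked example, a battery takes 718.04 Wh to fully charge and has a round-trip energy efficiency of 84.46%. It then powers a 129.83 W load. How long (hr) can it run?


Step 1: E_discharge = eta/100 * E_charge = 84.46/100 * 718.04 = 606.46 Wh
Step 2: t = E_discharge / P = 606.46 / 129.83 = 4.671 hr

4.671 hr


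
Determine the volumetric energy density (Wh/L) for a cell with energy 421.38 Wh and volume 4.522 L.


ED = E / V = 421.38 / 4.522 = 93.18 Wh/L

93.18 Wh/L


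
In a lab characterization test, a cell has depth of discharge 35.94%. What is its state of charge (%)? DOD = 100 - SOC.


SOC = 100 - DOD = 100 - 35.94 = 64.06%

64.06%


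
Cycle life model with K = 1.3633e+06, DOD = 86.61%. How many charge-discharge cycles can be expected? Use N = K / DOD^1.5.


Step 1: DOD^1.5 = 86.61^1.5 = 806.03
Step 2: N = 1.3633e+06 / 806.03 = 1691 cycles

1691 cycles


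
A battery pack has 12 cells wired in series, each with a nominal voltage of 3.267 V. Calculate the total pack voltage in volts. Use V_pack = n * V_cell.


With 12 cells in series at 3.267 V each, V_pack = 39.204 V

39.204 V


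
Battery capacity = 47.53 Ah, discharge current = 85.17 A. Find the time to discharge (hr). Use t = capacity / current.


Runtime = 47.53 Ah / 85.17 A = 0.5581 hr

0.5581 hr


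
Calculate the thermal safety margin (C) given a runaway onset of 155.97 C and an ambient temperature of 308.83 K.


Convert: T_ambient = 308.83 K = 35.68 C
margin = 155.97 - 35.68 = 120.29 C

120.29 C


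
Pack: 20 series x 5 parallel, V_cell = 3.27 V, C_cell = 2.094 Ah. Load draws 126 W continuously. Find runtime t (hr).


Step 1: E_pack = Ns * V_cell * Np * C_cell = 20 * 3.27 * 5 * 2.094 = 684.74 Wh
Step 2: t = E_pack / P = 684.74 / 126 = 5.434 hr

5.434 hr


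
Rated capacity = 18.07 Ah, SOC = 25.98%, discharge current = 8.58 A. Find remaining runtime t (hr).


Step 1: remaining = SOC/100 * C_total = 25.98/100 * 18.07 = 4.6946 Ah
Step 2: t = remaining / I = 4.6946 / 8.58 = 0.5472 hr

0.5472 hr


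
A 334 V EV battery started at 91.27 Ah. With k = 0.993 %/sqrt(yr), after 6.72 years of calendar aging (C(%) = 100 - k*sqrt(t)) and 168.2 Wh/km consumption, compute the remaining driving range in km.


Step 1: capacity retention = 100 - 0.993 * sqrt(6.72) = 100 - 0.993 * 2.5923 = 97.426%
Step 2: C_now = 91.27 * 97.426/100 = 88.921 Ah
Step 3: E_pack = V * C_now = 334 * 88.921 = 29700 Wh
Step 4: range = E_pack / consumption = 29700 / 168.2 = 176.6 km

176.6 km


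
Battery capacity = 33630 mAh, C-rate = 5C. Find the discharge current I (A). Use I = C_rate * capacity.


Convert: capacity = 33630 mAh = 33.63 Ah
At 5C: I = 5 * 33.63 Ah = 168.15 A

168.15 A


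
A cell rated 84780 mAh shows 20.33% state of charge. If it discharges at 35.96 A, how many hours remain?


Convert: C_total = 84780 mAh = 84.78 Ah
Step 1: remaining = SOC/100 * C_total = 20.33/100 * 84.78 = 17.236 Ah
Step 2: t = remaining / I = 17.236 / 35.96 = 0.4793 hr

0.4793 hr


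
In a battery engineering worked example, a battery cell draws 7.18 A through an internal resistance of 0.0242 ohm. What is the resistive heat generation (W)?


Q = I^2 * R = 7.18^2 * 0.0242 = 1.248 W

1.248 W


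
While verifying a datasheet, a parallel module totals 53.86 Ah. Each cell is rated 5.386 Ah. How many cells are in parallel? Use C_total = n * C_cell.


n = C_total / C_cell = 53.86 / 5.386 = 10

10


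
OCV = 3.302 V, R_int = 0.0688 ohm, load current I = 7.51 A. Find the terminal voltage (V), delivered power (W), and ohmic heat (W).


Step 1: V_terminal = OCV - I*R = 3.302 - 7.51 * 0.0688 = 2.7853 V
Step 2: P_out = V_terminal * I = 2.7853 * 7.51 = 20.92 W
Step 3: Q = I^2 * R = 7.51^2 * 0.0688 = 3.880 W

V=2.7853 V, P=20.92 W, Q=3.880 W


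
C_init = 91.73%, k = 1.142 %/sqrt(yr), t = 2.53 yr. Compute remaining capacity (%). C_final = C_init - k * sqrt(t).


sqrt(t) = sqrt(2.53) = 1.5906
C_final = 91.73 - 1.142 * 1.5906 = 89.91%

89.91%


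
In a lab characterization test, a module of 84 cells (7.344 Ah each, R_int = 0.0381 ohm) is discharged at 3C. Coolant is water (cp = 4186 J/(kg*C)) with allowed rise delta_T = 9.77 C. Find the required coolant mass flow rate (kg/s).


Step 1: I = 3 * 7.344 = 22.032 A
Step 2: Q_cell = I^2 * R = 22.032^2 * 0.0381 = 18.494 W
Step 3: Q_total = 84 * 18.494 = 1553.5 W
Step 4: m_dot = Q_total / (cp * dT) = 1553.5 / (4186 * 9.77) = 0.03799 kg/s

0.03799 kg/s


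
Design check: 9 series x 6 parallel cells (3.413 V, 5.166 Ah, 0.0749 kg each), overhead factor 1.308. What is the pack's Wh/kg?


Step 1: V_pack = 9 * 3.413 = 30.717 V
Step 2: C_pack = 6 * 5.166 = 30.996 Ah
Step 3: E_pack = V_pack * C_pack = 30.717 * 30.996 = 952.1 Wh
Step 4: m_pack = 9 * 6 * 0.0749 * 1.308 = 5.2903 kg
Step 5: ED = E_pack / m_pack = 952.1 / 5.2903 = 180.0 Wh/kg

180.0 Wh/kg


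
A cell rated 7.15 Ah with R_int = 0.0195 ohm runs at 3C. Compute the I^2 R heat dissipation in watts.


Step 1: I = C_rate * capacity = 3 * 7.15 = 21.45 A
Step 2: Q = I^2 * R = 21.45^2 * 0.0195 = 460.1 * 0.0195 = 8.972 W

8.972 W


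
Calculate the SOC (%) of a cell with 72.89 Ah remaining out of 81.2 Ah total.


SOC% = 72.89 / 81.2 * 100 = 89.77%

89.77%


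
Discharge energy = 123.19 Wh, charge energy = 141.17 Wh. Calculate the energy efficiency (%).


eta_e = E_dis / E_chg * 100 = 123.19 / 141.17 * 100 = 87.26%

87.26%


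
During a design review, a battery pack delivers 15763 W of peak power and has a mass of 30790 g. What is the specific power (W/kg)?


Convert: m = 30790 g = 30.79 kg
SP = P / m = 15763 / 30.79 = 512.0 W/kg

512.0 W/kg


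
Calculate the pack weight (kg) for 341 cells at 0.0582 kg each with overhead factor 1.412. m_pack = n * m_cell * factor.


m_pack = n * m_cell * overhead = 341 * 0.0582 * 1.412 = 28.02 kg

28.02 kg


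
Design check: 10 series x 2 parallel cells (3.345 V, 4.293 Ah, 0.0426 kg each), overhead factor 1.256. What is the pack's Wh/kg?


Step 1: V_pack = 10 * 3.345 = 33.45 V
Step 2: C_pack = 2 * 4.293 = 8.586 Ah
Step 3: E_pack = V_pack * C_pack = 33.45 * 8.586 = 287.2 Wh
Step 4: m_pack = 10 * 2 * 0.0426 * 1.256 = 1.0701 kg
Step 5: ED = E_pack / m_pack = 287.2 / 1.0701 = 268.4 Wh/kg

268.4 Wh/kg


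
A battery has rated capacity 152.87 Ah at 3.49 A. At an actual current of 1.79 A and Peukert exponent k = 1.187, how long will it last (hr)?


t_rated = C / I_rated = 152.87 / 3.49 = 43.802 hr
(I_rated/I)^k = (1.9497)^1.187 = 2.209
t = t_rated * (I_rated/I)^k = 43.802 * 2.209 = 96.76 hr

96.76 hr


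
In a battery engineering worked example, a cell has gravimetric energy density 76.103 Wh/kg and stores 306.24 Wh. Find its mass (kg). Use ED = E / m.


m = E / ED = 306.24 / 76.103 = 4.024 kg

4.024 kg


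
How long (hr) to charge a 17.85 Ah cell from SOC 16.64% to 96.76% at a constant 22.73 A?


Step 1: dSOC = 96.76% - 16.64% = 80.12%
Step 2: delta_Ah = 17.85 * 80.12 / 100 = 14.301 Ah
Step 3: t = 14.301 / 22.73 = 0.6292 hr

0.6292 hr


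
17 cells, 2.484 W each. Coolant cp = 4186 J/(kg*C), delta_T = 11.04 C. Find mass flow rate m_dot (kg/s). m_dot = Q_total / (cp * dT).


Step 1: Total heat Q = 17 * 2.484 W = 42.228 W
Step 2: denom = cp * dT = 4186 * 11.04 = 46213
Step 3: m_dot = 42.228 / 46213 = 9.138e-04 kg/s

9.138e-04 kg/s


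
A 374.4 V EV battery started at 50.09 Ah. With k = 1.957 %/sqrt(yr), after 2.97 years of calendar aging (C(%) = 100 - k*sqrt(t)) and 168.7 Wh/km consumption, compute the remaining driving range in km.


Step 1: capacity retention = 100 - 1.957 * sqrt(2.97) = 100 - 1.957 * 1.7234 = 96.627%
Step 2: C_now = 50.09 * 96.627/100 = 48.4 Ah
Step 3: E_pack = V * C_now = 374.4 * 48.4 = 18121 Wh
Step 4: range = E_pack / consumption = 18121 / 168.7 = 107.4 km

107.4 km


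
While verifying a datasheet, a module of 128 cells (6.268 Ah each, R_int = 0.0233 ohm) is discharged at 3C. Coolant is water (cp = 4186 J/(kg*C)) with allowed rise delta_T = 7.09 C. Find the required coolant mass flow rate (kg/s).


Step 1: I = 3 * 6.268 = 18.804 A
Step 2: Q_cell = I^2 * R = 18.804^2 * 0.0233 = 8.2387 W
Step 3: Q_total = 128 * 8.2387 = 1054.6 W
Step 4: m_dot = Q_total / (cp * dT) = 1054.6 / (4186 * 7.09) = 0.03553 kg/s

0.03553 kg/s


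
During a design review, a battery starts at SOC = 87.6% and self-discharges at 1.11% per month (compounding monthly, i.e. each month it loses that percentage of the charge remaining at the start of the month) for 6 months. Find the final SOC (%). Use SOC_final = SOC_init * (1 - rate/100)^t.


decay = (1 - 1.11/100)^6 = 0.93522
SOC_final = 87.6 * 0.93522 = 81.93%

81.93%


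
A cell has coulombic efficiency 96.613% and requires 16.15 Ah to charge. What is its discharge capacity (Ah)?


Q_dis = eta/100 * Q_chg = 96.613/100 * 16.15 = 15.60 Ah

15.60 Ah


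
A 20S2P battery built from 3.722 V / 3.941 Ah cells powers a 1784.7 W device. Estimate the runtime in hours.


Step 1: E_pack = Ns * V_cell * Np * C_cell = 20 * 3.722 * 2 * 3.941 = 586.74 Wh
Step 2: t = E_pack / P = 586.74 / 1784.7 = 0.3288 hr

0.3288 hr


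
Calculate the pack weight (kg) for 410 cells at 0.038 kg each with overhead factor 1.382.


Cell mass sum = 410 * 0.038 = 15.58 kg
With overhead 1.382: m_pack = 15.58 * 1.382 = 21.53 kg

21.53 kg


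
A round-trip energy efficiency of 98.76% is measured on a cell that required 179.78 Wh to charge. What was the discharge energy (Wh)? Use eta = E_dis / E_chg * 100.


E_dis = eta/100 * E_chg = 98.76/100 * 179.78 = 177.6 Wh

177.6 Wh


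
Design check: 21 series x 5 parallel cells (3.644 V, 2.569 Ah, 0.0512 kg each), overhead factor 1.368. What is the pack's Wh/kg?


Step 1: V_pack = 21 * 3.644 = 76.524 V
Step 2: C_pack = 5 * 2.569 = 12.845 Ah
Step 3: E_pack = V_pack * C_pack = 76.524 * 12.845 = 982.95 Wh
Step 4: m_pack = 21 * 5 * 0.0512 * 1.368 = 7.3544 kg
Step 5: ED = E_pack / m_pack = 982.95 / 7.3544 = 133.7 Wh/kg

133.7 Wh/kg


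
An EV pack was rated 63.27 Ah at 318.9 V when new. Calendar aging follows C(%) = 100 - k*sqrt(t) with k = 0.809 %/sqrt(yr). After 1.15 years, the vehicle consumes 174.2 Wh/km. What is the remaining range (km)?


Step 1: capacity retention = 100 - 0.809 * sqrt(1.15) = 100 - 0.809 * 1.0724 = 99.132%
Step 2: C_now = 63.27 * 99.132/100 = 62.721 Ah
Step 3: E_pack = V * C_now = 318.9 * 62.721 = 20002 Wh
Step 4: range = E_pack / consumption = 20002 / 174.2 = 114.8 km

114.8 km


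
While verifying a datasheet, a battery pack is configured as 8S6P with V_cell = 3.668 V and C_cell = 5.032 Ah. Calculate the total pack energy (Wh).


V_pack = 8 * 3.668 = 29.344 V
C_pack = 6 * 5.032 = 30.192 Ah
E = V_pack * C_pack = 29.344 * 30.192 = 886.0 Wh

886.0 Wh


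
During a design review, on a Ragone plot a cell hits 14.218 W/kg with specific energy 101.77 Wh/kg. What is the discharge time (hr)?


t = E / P = 101.77 / 14.218 = 7.158 hr

7.158 hr


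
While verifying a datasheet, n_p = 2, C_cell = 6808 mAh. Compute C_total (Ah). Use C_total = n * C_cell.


Convert: C_cell = 6808 mAh = 6.808 Ah
C_total = 2 * 6.808 = 13.616 Ah

13.616 Ah


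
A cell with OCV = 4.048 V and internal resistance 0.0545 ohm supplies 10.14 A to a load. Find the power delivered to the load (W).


Step 1: V_terminal = OCV - I*R = 4.048 - 10.14 * 0.0545 = 3.4954 V
Step 2: P_out = V_terminal * I = 3.4954 * 10.14 = 35.44 W

35.44 W


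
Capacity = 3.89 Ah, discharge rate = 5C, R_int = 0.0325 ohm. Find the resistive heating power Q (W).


Step 1: I = C_rate * capacity = 5 * 3.89 = 19.45 A
Step 2: Q = I^2 * R = 19.45^2 * 0.0325 = 378.3 * 0.0325 = 12.29 W

12.29 W


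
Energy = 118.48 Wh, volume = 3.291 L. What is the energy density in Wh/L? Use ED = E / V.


Volumetric ED = 118.48 Wh / 3.291 L = 36.00 Wh/L

36.00 Wh/L


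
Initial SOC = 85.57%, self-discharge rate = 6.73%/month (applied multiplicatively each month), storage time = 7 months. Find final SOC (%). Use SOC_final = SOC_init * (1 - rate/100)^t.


Monthly retention factor = 1 - 6.73/100 = 0.9327
Over 7 months: factor^7 = 0.61404
SOC_final = 85.57 * 0.61404 = 52.54%

52.54%


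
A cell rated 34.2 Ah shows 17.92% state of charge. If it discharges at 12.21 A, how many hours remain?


Step 1: remaining = SOC/100 * C_total = 17.92/100 * 34.2 = 6.1286 Ah
Step 2: t = remaining / I = 6.1286 / 12.21 = 0.5019 hr

0.5019 hr


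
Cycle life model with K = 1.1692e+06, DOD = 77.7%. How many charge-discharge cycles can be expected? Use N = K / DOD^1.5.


Step 1: DOD^1.5 = 77.7^1.5 = 684.91
Step 2: N = 1.1692e+06 / 684.91 = 1707 cycles

1707 cycles


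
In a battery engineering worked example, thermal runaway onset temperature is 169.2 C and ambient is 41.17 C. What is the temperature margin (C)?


margin = T_onset - T_ambient = 169.2 - 41.17 = 128.03 C

128.03 C


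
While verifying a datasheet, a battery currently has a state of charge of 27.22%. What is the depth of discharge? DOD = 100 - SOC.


Complement of SOC: DOD = 100% - 27.22% = 72.78%

72.78%


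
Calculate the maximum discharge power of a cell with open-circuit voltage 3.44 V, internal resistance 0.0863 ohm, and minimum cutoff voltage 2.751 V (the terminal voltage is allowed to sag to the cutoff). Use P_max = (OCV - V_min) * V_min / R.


P_max = (OCV - V_min) * V_min / R = (3.44 - 2.751) * 2.751 / 0.0863 = 0.689 * 2.751 / 0.0863 = 21.96 W

21.96 W


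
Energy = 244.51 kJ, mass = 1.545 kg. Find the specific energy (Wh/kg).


Convert: E = 244.51 kJ = 67.919 Wh
ED = E / m = 67.919 / 1.545 = 43.96 Wh/kg

43.96 Wh/kg


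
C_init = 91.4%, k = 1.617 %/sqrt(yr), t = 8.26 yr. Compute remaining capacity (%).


sqrt(t) = sqrt(8.26) = 2.874
C_final = 91.4 - 1.617 * 2.874 = 86.75%

86.75%


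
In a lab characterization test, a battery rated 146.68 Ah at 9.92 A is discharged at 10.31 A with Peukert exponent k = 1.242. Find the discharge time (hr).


t_rated = C / I_rated = 146.68 / 9.92 = 14.786 hr
(I_rated/I)^k = (0.96217)^1.242 = 0.95323
t = t_rated * (I_rated/I)^k = 14.786 * 0.95323 = 14.09 hr

14.09 hr


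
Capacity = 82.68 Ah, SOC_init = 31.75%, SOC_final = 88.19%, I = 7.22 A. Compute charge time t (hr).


delta_Ah = 82.68 * (88.19 - 31.75) / 100 = 46.665 Ah
t = delta_Ah / I = 46.665 / 7.22 = 6.463 hr

6.463 hr


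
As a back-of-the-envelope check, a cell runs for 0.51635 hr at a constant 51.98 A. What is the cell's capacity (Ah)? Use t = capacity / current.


C = I * t = 51.98 * 0.51635 = 26.84 Ah

26.84 Ah


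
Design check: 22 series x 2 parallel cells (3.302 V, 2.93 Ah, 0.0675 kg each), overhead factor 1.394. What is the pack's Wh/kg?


Step 1: V_pack = 22 * 3.302 = 72.644 V
Step 2: C_pack = 2 * 2.93 = 5.86 Ah
Step 3: E_pack = V_pack * C_pack = 72.644 * 5.86 = 425.69 Wh
Step 4: m_pack = 22 * 2 * 0.0675 * 1.394 = 4.1402 kg
Step 5: ED = E_pack / m_pack = 425.69 / 4.1402 = 102.8 Wh/kg

102.8 Wh/kg


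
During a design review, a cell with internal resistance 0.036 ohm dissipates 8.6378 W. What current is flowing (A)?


I = sqrt(Q / R) = sqrt(8.6378 / 0.036) = sqrt(239.94) = 15.49 A

15.49 A
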